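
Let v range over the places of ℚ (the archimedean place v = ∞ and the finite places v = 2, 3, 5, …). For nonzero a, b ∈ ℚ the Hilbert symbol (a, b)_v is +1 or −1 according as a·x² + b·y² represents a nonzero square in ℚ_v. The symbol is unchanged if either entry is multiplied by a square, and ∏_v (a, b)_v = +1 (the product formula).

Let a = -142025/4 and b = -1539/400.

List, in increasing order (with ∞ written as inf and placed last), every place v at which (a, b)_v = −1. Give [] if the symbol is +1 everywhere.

[13, inf]

(a, b) ≡ (-5681, -19) mod (ℚ^×)²; places V = {2, 3, 5, 13, 19, 23, ∞}.
(a,b)_13: α=1, u≡2; β=0, v≡6 (mod 13); (2|13)=-1, (6|13)=-1; sign (−1)^0·-1^0·-1^1 = -1.
(a,b)_5: α=2, u≡1; β=-2, v≡1 (mod 5); (1|5)=+1, (1|5)=+1; sign (−1)^0·+1^-2·+1^2 = +1.
(a,b)_∞: sgn(-5681)=−, sgn(-19)=−, so -1.
(a,b)_19: α=1, u≡17; β=1, v≡14 (mod 19); (17|19)=+1, (14|19)=-1; sign (−1)^1·+1^1·-1^1 = +1.
(a,b)_3: α=0, u≡1; β=4, v≡2 (mod 3); (1|3)=+1, (2|3)=-1; sign (−1)^0·+1^4·-1^0 = +1.
(a,b)_2: α=-2, β=-4; u≡7, v≡5 (mod 8); ε(u)ε(v)=1·0, αω(v)=-2·1, βω(u)=-4·0; sum ≡ 0  ⇒  +1.
(a,b)_23: α=1, u≡3; β=0, v≡13 (mod 23); (3|23)=+1, (13|23)=+1; sign (−1)^0·+1^0·+1^1 = +1.
Ram(-5681, -19) = {13, ∞}; no ℚ_13-point on the conic.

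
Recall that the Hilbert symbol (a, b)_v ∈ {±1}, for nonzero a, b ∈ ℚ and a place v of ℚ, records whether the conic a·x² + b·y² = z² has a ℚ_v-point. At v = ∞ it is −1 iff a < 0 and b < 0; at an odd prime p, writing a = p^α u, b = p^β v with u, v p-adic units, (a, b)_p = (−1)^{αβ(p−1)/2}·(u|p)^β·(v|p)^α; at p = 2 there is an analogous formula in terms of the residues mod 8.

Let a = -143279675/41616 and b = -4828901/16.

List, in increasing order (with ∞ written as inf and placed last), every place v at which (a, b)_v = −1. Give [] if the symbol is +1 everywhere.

(a, b) ≡ (-2387, -341) mod (ℚ^×)²; places V = {2, 3, 5, 7, 11, 17, 31, ∞}.
(a,b)_2: α=-4, β=-4; u≡5, v≡3 (mod 8); ε(u)ε(v)=0·1, αω(v)=-4·1, βω(u)=-4·1; sum ≡ 0  ⇒  +1.
(a,b)_5: α=2, u≡3; β=0, v≡4 (mod 5); (3|5)=-1, (4|5)=+1; sign (−1)^0·-1^0·+1^2 = +1.
(a,b)_7: α=5, u≡1; β=2, v≡2 (mod 7); (1|7)=+1, (2|7)=+1; sign (−1)^0·+1^2·+1^5 = +1.
(a,b)_11: α=1, u≡9; β=1, v≡6 (mod 11); (9|11)=+1, (6|11)=-1; sign (−1)^1·+1^1·-1^1 = +1.
(a,b)_17: α=-2, u≡6; β=2, v≡15 (mod 17); (6|17)=-1, (15|17)=+1; sign (−1)^0·-1^2·+1^-2 = +1.
(a,b)_3: α=-2, u≡1; β=0, v≡1 (mod 3); (1|3)=+1, (1|3)=+1; sign (−1)^0·+1^0·+1^-2 = +1.
(a,b)_31: α=1, u≡28; β=1, v≡8 (mod 31); (28|31)=+1, (8|31)=+1; sign (−1)^1·+1^1·+1^1 = -1.
(a,b)_∞: sgn(-2387)=−, sgn(-341)=−, so -1.
|Ram(-2387, -341)| = 2, even; anisotropic at {31, ∞}.

[31, inf]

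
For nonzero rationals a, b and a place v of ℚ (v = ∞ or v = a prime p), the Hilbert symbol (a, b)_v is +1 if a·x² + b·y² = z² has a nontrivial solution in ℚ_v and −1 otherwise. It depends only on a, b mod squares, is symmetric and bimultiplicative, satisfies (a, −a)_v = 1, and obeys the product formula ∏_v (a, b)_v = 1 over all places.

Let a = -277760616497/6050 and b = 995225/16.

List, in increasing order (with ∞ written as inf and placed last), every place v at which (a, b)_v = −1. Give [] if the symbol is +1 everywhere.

(a, b) ≡ (-299026, 329) mod (ℚ^×)²; places V = {2, 5, 7, 11, 13, 29, 31, 47, 53, ∞}.
(a,b)_53: α=1, u≡7; β=0, v≡16 (mod 53); (7|53)=+1, (16|53)=+1; sign (−1)^0·+1^0·+1^1 = +1.
(a,b)_11: α=-2, u≡9; β=2, v≡6 (mod 11); (9|11)=+1, (6|11)=-1; sign (−1)^0·+1^2·-1^-2 = +1.
(a,b)_5: α=-2, u≡4; β=2, v≡4 (mod 5); (4|5)=+1, (4|5)=+1; sign (−1)^0·+1^2·+1^-2 = +1.
(a,b)_∞: sgn(-299026)=−, sgn(329)=+, so +1.
(a,b)_31: α=1, u≡15; β=0, v≡2 (mod 31); (15|31)=-1, (2|31)=+1; sign (−1)^0·-1^0·+1^1 = +1.
(a,b)_2: α=-1, β=-4; u≡7, v≡1 (mod 8); ε(u)ε(v)=1·0, αω(v)=-1·0, βω(u)=-4·0; sum ≡ 0  ⇒  +1.
(a,b)_7: α=1, u≡3; β=1, v≡6 (mod 7); (3|7)=-1, (6|7)=-1; sign (−1)^1·-1^1·-1^1 = -1.
(a,b)_29: α=2, u≡24; β=0, v≡2 (mod 29); (24|29)=+1, (2|29)=-1; sign (−1)^0·+1^0·-1^2 = +1.
(a,b)_13: α=1, u≡11; β=0, v≡12 (mod 13); (11|13)=-1, (12|13)=+1; sign (−1)^0·-1^0·+1^1 = +1.
(a,b)_47: α=2, u≡23; β=1, v≡28 (mod 47); (23|47)=-1, (28|47)=+1; sign (−1)^0·-1^1·+1^2 = -1.
|Ram(-299026, 329)| = 2, even; anisotropic at {7, 47}.

[7, 47]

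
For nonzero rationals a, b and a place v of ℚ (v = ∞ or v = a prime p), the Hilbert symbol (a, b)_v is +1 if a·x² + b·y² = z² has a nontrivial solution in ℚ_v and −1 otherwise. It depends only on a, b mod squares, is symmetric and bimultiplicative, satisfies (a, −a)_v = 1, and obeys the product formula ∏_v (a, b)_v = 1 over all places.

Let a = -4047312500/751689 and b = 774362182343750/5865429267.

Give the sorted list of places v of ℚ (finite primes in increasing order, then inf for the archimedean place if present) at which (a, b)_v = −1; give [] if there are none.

[2, 5, 7, 11]

Mod squares: a ≡ -77, b ≡ 4290. Check v ∈ {∞, 2, 3, 5, 7, 11, 13, 17, 29}.
v=2: v_2(a)=2, v_2(b)=1; units ≡ 3, 1 (mod 8); ε·ε+αω+βω = 1·0+2·0+1·1 ≡ 1  ⇒  (a,b)_2 = -1.
v=∞: -77 < 0 and 4290 > 0  ⇒  (a,b)_∞ = +1.
v=7: a=7^1·(≡5), b=7^2·(≡6) mod 7; (5|7)=-1, (6|7)=-1; (−1)^{1·2·3}·(-1)^2·(-1)^1 = -1.
v=3: a=3^-2·(≡1), b=3^-5·(≡2) mod 3; (1|3)=+1, (2|3)=-1; (−1)^{-2·-5·1}·(+1)^-5·(-1)^-2 = +1.
v=13: a=13^0·(≡1), b=13^1·(≡6) mod 13; (1|13)=+1, (6|13)=-1; (−1)^{0·1·6}·(+1)^1·(-1)^0 = +1.
v=29: a=29^2·(≡12), b=29^4·(≡27) mod 29; (12|29)=-1, (27|29)=-1; (−1)^{2·4·14}·(-1)^4·(-1)^2 = +1.
v=17: a=17^-4·(≡4), b=17^-6·(≡3) mod 17; (4|17)=+1, (3|17)=-1; (−1)^{-4·-6·8}·(+1)^-6·(-1)^-4 = +1.
v=5: a=5^6·(≡3), b=5^7·(≡2) mod 5; (3|5)=-1, (2|5)=-1; (−1)^{6·7·2}·(-1)^7·(-1)^6 = -1.
v=11: a=11^1·(≡1), b=11^1·(≡3) mod 11; (1|11)=+1, (3|11)=+1; (−1)^{1·1·5}·(+1)^1·(+1)^1 = -1.
|Ram(-77, 4290)| = 4, even; anisotropic at {2, 5, 7, 11}.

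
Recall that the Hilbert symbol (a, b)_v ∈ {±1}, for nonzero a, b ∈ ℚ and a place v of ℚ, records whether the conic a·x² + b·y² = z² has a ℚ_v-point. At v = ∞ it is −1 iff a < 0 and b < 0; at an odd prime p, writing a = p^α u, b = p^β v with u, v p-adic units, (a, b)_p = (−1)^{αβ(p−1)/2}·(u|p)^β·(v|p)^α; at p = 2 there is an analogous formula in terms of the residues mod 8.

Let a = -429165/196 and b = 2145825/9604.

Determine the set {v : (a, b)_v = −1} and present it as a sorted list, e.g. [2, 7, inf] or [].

(a, b) ≡ (-165, 33) mod (ℚ^×)²; places V = {2, 3, 5, 7, 11, 17, ∞}.
(a,b)_∞: sgn(-165)=−, sgn(33)=+, so +1.
(a,b)_2: α=-2, β=-2; u≡3, v≡1 (mod 8); ε(u)ε(v)=1·0, αω(v)=-2·0, βω(u)=-2·1; sum ≡ 0  ⇒  +1.
(a,b)_3: α=3, u≡2; β=3, v≡2 (mod 3); (2|3)=-1, (2|3)=-1; sign (−1)^1·-1^3·-1^3 = -1.
(a,b)_5: α=1, u≡2; β=2, v≡2 (mod 5); (2|5)=-1, (2|5)=-1; sign (−1)^0·-1^2·-1^1 = -1.
(a,b)_11: α=1, u≡10; β=1, v≡1 (mod 11); (10|11)=-1, (1|11)=+1; sign (−1)^1·-1^1·+1^1 = +1.
(a,b)_7: α=-2, u≡3; β=-4, v≡6 (mod 7); (3|7)=-1, (6|7)=-1; sign (−1)^0·-1^-4·-1^-2 = +1.
(a,b)_17: α=2, u≡5; β=2, v≡4 (mod 17); (5|17)=-1, (4|17)=+1; sign (−1)^0·-1^2·+1^2 = +1.
Ram(-165, 33) = {3, 5}; no ℚ_3-point on the conic.

[3, 5]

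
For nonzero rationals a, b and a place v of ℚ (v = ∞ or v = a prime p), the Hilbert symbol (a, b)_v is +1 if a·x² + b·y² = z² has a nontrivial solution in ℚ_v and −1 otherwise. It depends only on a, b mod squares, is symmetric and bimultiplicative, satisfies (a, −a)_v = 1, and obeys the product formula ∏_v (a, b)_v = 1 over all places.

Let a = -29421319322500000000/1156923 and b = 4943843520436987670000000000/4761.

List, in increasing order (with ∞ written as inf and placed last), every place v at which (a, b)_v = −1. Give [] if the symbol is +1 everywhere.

Mod squares: a ≡ -25789323, b ≡ 13727. Check v ∈ {∞, 2, 3, 5, 7, 17, 23, 29, 37, 47, 53}.
v=29: a=29^1·(≡2), b=29^2·(≡21) mod 29; (2|29)=-1, (21|29)=-1; (−1)^{1·2·14}·(-1)^2·(-1)^1 = -1.
v=7: a=7^1·(≡1), b=7^3·(≡2) mod 7; (1|7)=+1, (2|7)=+1; (−1)^{1·3·3}·(+1)^3·(+1)^1 = -1.
v=47: a=47^1·(≡25), b=47^2·(≡37) mod 47; (25|47)=+1, (37|47)=+1; (−1)^{1·2·23}·(+1)^2·(+1)^1 = +1.
v=5: a=5^10·(≡2), b=5^10·(≡3) mod 5; (2|5)=-1, (3|5)=-1; (−1)^{10·10·2}·(-1)^10·(-1)^10 = +1.
v=37: a=37^2·(≡10), b=37^3·(≡4) mod 37; (10|37)=+1, (4|37)=+1; (−1)^{2·3·18}·(+1)^3·(+1)^2 = +1.
v=3: a=3^-7·(≡2), b=3^-2·(≡2) mod 3; (2|3)=-1, (2|3)=-1; (−1)^{-7·-2·1}·(-1)^-2·(-1)^-7 = -1.
v=17: a=17^1·(≡3), b=17^2·(≡9) mod 17; (3|17)=-1, (9|17)=+1; (−1)^{1·2·8}·(-1)^2·(+1)^1 = +1.
v=2: v_2(a)=8, v_2(b)=10; units ≡ 5, 7 (mod 8); ε·ε+αω+βω = 0·1+8·0+10·1 ≡ 0  ⇒  (a,b)_2 = +1.
v=53: a=53^1·(≡30), b=53^1·(≡13) mod 53; (30|53)=-1, (13|53)=+1; (−1)^{1·1·26}·(-1)^1·(+1)^1 = -1.
v=∞: -25789323 < 0 and 13727 > 0  ⇒  (a,b)_∞ = +1.
v=23: a=23^-2·(≡16), b=23^-2·(≡22) mod 23; (16|23)=+1, (22|23)=-1; (−1)^{-2·-2·11}·(+1)^-2·(-1)^-2 = +1.
(-25789323, 13727 / ℚ) ramifies at {3, 7, 29, 53}: a division algebra.

[3, 7, 29, 53]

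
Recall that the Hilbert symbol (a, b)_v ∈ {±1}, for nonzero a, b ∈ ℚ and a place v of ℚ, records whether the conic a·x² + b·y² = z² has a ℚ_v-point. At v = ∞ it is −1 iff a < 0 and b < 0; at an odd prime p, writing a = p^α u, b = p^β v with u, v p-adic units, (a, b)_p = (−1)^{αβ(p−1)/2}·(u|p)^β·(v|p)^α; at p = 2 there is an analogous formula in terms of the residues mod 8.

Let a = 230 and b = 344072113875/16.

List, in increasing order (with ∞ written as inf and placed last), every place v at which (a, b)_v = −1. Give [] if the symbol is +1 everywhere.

[3, 19]

(a, b) ≡ (230, 6555) mod (ℚ^×)²; places V = {2, 3, 5, 7, 19, 23, ∞}.
(a,b)_19: α=0, u≡2; β=1, v≡2 (mod 19); (2|19)=-1, (2|19)=-1; sign (−1)^0·-1^1·-1^0 = -1.
(a,b)_5: α=1, u≡1; β=3, v≡1 (mod 5); (1|5)=+1, (1|5)=+1; sign (−1)^0·+1^3·+1^1 = +1.
(a,b)_7: α=0, u≡6; β=2, v≡5 (mod 7); (6|7)=-1, (5|7)=-1; sign (−1)^0·-1^2·-1^0 = +1.
(a,b)_2: α=1, β=-4; u≡3, v≡3 (mod 8); ε(u)ε(v)=1·1, αω(v)=1·1, βω(u)=-4·1; sum ≡ 0  ⇒  +1.
(a,b)_∞: sgn(230)=+, sgn(6555)=+, so +1.
(a,b)_3: α=0, u≡2; β=5, v≡1 (mod 3); (2|3)=-1, (1|3)=+1; sign (−1)^0·-1^5·+1^0 = -1.
(a,b)_23: α=1, u≡10; β=3, v≡6 (mod 23); (10|23)=-1, (6|23)=+1; sign (−1)^1·-1^3·+1^1 = +1.
|Ram(230, 6555)| = 2, even; anisotropic at {3, 19}.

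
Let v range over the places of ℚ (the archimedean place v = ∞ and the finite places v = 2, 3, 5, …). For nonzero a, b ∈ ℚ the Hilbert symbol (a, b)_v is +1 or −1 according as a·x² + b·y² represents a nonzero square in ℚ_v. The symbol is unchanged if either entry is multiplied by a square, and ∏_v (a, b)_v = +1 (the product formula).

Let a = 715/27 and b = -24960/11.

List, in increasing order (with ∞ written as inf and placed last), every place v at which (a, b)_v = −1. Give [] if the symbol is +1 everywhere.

(a, b) ≡ (2145, -4290) mod (ℚ^×)²; places V = {2, 3, 5, 11, 13, ∞}.
(a,b)_13: α=1, u≡3; β=1, v≡11 (mod 13); (3|13)=+1, (11|13)=-1; sign (−1)^0·+1^1·-1^1 = -1.
(a,b)_5: α=1, u≡4; β=1, v≡3 (mod 5); (4|5)=+1, (3|5)=-1; sign (−1)^0·+1^1·-1^1 = -1.
(a,b)_2: α=0, β=7; u≡1, v≡7 (mod 8); ε(u)ε(v)=0·1, αω(v)=0·0, βω(u)=7·0; sum ≡ 0  ⇒  +1.
(a,b)_∞: sgn(2145)=+, sgn(-4290)=−, so +1.
(a,b)_3: α=-3, u≡1; β=1, v≡1 (mod 3); (1|3)=+1, (1|3)=+1; sign (−1)^1·+1^1·+1^-3 = -1.
(a,b)_11: α=1, u≡2; β=-1, v≡10 (mod 11); (2|11)=-1, (10|11)=-1; sign (−1)^1·-1^-1·-1^1 = -1.
Ram(2145, -4290) = {3, 5, 11, 13}; no ℚ_3-point on the conic.

[3, 5, 11, 13]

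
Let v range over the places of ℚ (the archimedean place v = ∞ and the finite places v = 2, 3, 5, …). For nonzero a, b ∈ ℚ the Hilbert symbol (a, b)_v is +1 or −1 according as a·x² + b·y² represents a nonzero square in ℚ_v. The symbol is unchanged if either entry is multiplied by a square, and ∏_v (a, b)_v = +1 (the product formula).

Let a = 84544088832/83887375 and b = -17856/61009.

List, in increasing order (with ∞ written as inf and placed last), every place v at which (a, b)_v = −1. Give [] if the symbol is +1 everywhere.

[11, 17, 29, 31]

(a, b) ≡ (840565, -31) mod (ℚ^×)²; places V = {2, 3, 5, 7, 11, 13, 17, 19, 29, 31, ∞}.
(a,b)_17: α=1, u≡8; β=0, v≡10 (mod 17); (8|17)=+1, (10|17)=-1; sign (−1)^0·+1^0·-1^1 = -1.
(a,b)_3: α=2, u≡1; β=2, v≡2 (mod 3); (1|3)=+1, (2|3)=-1; sign (−1)^0·+1^2·-1^2 = +1.
(a,b)_31: α=1, u≡21; β=1, v≡13 (mod 31); (21|31)=-1, (13|31)=-1; sign (−1)^1·-1^1·-1^1 = -1.
(a,b)_7: α=4, u≡6; β=0, v≡2 (mod 7); (6|7)=-1, (2|7)=+1; sign (−1)^0·-1^0·+1^4 = +1.
(a,b)_19: α=-2, u≡11; β=-2, v≡17 (mod 19); (11|19)=+1, (17|19)=+1; sign (−1)^0·+1^-2·+1^-2 = +1.
(a,b)_29: α=1, u≡15; β=0, v≡3 (mod 29); (15|29)=-1, (3|29)=-1; sign (−1)^0·-1^0·-1^1 = -1.
(a,b)_13: α=-2, u≡11; β=-2, v≡11 (mod 13); (11|13)=-1, (11|13)=-1; sign (−1)^0·-1^-2·-1^-2 = +1.
(a,b)_5: α=-3, u≡3; β=0, v≡1 (mod 5); (3|5)=-1, (1|5)=+1; sign (−1)^0·-1^0·+1^-3 = +1.
(a,b)_2: α=8, β=6; u≡5, v≡1 (mod 8); ε(u)ε(v)=0·0, αω(v)=8·0, βω(u)=6·1; sum ≡ 0  ⇒  +1.
(a,b)_11: α=-1, u≡5; β=0, v≡10 (mod 11); (5|11)=+1, (10|11)=-1; sign (−1)^0·+1^0·-1^-1 = -1.
(a,b)_∞: sgn(840565)=+, sgn(-31)=−, so +1.
Ram(840565, -31) = {11, 17, 29, 31}; no ℚ_11-point on the conic.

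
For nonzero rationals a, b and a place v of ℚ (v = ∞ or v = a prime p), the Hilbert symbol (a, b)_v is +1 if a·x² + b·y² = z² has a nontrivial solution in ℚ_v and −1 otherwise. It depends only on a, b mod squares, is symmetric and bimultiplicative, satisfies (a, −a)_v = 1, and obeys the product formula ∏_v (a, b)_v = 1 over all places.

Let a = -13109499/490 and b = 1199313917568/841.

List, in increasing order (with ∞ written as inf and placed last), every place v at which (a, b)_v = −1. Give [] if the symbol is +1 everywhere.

[2, 3, 5, 17, 31, 37]

Mod squares: a ≡ -510, b ≡ 1520922. Check v ∈ {∞, 2, 3, 5, 7, 13, 17, 29, 31, 37}.
v=2: v_2(a)=-1, v_2(b)=7; units ≡ 1, 5 (mod 8); ε·ε+αω+βω = 0·0+-1·1+7·0 ≡ 1  ⇒  (a,b)_2 = -1.
v=29: a=29^0·(≡26), b=29^-2·(≡27) mod 29; (26|29)=-1, (27|29)=-1; (−1)^{0·-2·14}·(-1)^-2·(-1)^0 = +1.
v=13: a=13^4·(≡1), b=13^1·(≡11) mod 13; (1|13)=+1, (11|13)=-1; (−1)^{4·1·6}·(+1)^1·(-1)^4 = +1.
v=31: a=31^0·(≡21), b=31^1·(≡16) mod 31; (21|31)=-1, (16|31)=+1; (−1)^{0·1·15}·(-1)^1·(+1)^0 = -1.
v=∞: -510 < 0 and 1520922 > 0  ⇒  (a,b)_∞ = +1.
v=3: a=3^3·(≡1), b=3^3·(≡1) mod 3; (1|3)=+1, (1|3)=+1; (−1)^{3·3·1}·(+1)^3·(+1)^3 = -1.
v=37: a=37^0·(≡5), b=37^3·(≡28) mod 37; (5|37)=-1, (28|37)=+1; (−1)^{0·3·18}·(-1)^3·(+1)^0 = -1.
v=17: a=17^1·(≡9), b=17^1·(≡7) mod 17; (9|17)=+1, (7|17)=-1; (−1)^{1·1·8}·(+1)^1·(-1)^1 = -1.
v=7: a=7^-2·(≡1), b=7^0·(≡4) mod 7; (1|7)=+1, (4|7)=+1; (−1)^{-2·0·3}·(+1)^0·(+1)^-2 = +1.
v=5: a=5^-1·(≡2), b=5^0·(≡3) mod 5; (2|5)=-1, (3|5)=-1; (−1)^{-1·0·2}·(-1)^0·(-1)^-1 = -1.
Ram(-510, 1520922) = {2, 3, 5, 17, 31, 37}; no ℚ_2-point on the conic.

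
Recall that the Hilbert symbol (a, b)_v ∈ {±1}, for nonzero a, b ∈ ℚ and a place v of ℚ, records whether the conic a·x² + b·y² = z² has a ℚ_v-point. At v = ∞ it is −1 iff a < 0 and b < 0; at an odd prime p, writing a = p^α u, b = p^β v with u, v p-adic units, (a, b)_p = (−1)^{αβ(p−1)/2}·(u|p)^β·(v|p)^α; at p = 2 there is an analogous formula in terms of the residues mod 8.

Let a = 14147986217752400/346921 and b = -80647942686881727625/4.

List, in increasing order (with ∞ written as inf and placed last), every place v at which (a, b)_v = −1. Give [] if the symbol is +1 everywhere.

(a, b) ≡ (629, -145) mod (ℚ^×)²; places V = {2, 5, 13, 17, 19, 29, 31, 37, ∞}.
(a,b)_∞: sgn(629)=+, sgn(-145)=−, so +1.
(a,b)_17: α=3, u≡14; β=4, v≡2 (mod 17); (14|17)=-1, (2|17)=+1; sign (−1)^0·-1^4·+1^3 = +1.
(a,b)_13: α=2, u≡6; β=2, v≡11 (mod 13); (6|13)=-1, (11|13)=-1; sign (−1)^0·-1^2·-1^2 = +1.
(a,b)_31: α=-2, u≡2; β=0, v≡2 (mod 31); (2|31)=+1, (2|31)=+1; sign (−1)^0·+1^0·+1^-2 = +1.
(a,b)_5: α=2, u≡1; β=3, v≡1 (mod 5); (1|5)=+1, (1|5)=+1; sign (−1)^0·+1^3·+1^2 = +1.
(a,b)_37: α=3, u≡13; β=4, v≡36 (mod 37); (13|37)=-1, (36|37)=+1; sign (−1)^0·-1^4·+1^3 = +1.
(a,b)_29: α=2, u≡20; β=3, v≡28 (mod 29); (20|29)=+1, (28|29)=+1; sign (−1)^0·+1^3·+1^2 = +1.
(a,b)_19: α=-2, u≡10; β=0, v≡11 (mod 19); (10|19)=-1, (11|19)=+1; sign (−1)^0·-1^0·+1^-2 = +1.
(a,b)_2: α=4, β=-2; u≡5, v≡7 (mod 8); ε(u)ε(v)=0·1, αω(v)=4·0, βω(u)=-2·1; sum ≡ 0  ⇒  +1.
Ram(a, b) = ∅: the form 629·x² + -145·y² − z² is isotropic over every ℚ_v, so by Hasse–Minkowski it is isotropic over ℚ.

[]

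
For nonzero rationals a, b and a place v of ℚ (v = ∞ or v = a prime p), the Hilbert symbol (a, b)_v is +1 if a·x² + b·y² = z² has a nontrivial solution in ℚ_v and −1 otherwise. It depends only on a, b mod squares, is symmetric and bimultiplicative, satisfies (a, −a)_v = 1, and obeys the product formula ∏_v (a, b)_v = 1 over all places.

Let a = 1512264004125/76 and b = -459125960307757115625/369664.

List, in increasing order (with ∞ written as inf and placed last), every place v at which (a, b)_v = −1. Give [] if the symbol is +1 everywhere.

[2, 17]

Mod squares: a ≡ 983535, b ≡ -5865. Check v ∈ {∞, 2, 3, 5, 7, 17, 19, 23, 29, 47}.
v=3: a=3^1·(≡2), b=3^3·(≡1) mod 3; (2|3)=-1, (1|3)=+1; (−1)^{1·3·1}·(-1)^3·(+1)^1 = +1.
v=29: a=29^1·(≡27), b=29^2·(≡1) mod 29; (27|29)=-1, (1|29)=+1; (−1)^{1·2·14}·(-1)^2·(+1)^1 = +1.
v=5: a=5^3·(≡3), b=5^5·(≡2) mod 5; (3|5)=-1, (2|5)=-1; (−1)^{3·5·2}·(-1)^5·(-1)^3 = +1.
v=23: a=23^2·(≡1), b=23^3·(≡14) mod 23; (1|23)=+1, (14|23)=-1; (−1)^{2·3·11}·(+1)^3·(-1)^2 = +1.
v=2: v_2(a)=-2, v_2(b)=-10; units ≡ 7, 7 (mod 8); ε·ε+αω+βω = 1·1+-2·0+-10·0 ≡ 1  ⇒  (a,b)_2 = -1.
v=17: a=17^1·(≡13), b=17^3·(≡3) mod 17; (13|17)=+1, (3|17)=-1; (−1)^{1·3·8}·(+1)^3·(-1)^1 = -1.
v=7: a=7^1·(≡4), b=7^2·(≡2) mod 7; (4|7)=+1, (2|7)=+1; (−1)^{1·2·3}·(+1)^2·(+1)^1 = +1.
v=19: a=19^-1·(≡16), b=19^-2·(≡1) mod 19; (16|19)=+1, (1|19)=+1; (−1)^{-1·-2·9}·(+1)^-2·(+1)^-1 = +1.
v=∞: 983535 > 0 and -5865 < 0  ⇒  (a,b)_∞ = +1.
v=47: a=47^2·(≡29), b=47^2·(≡41) mod 47; (29|47)=-1, (41|47)=-1; (−1)^{2·2·23}·(-1)^2·(-1)^2 = +1.
(983535, -5865 / ℚ) ramifies at {2, 17}: a division algebra.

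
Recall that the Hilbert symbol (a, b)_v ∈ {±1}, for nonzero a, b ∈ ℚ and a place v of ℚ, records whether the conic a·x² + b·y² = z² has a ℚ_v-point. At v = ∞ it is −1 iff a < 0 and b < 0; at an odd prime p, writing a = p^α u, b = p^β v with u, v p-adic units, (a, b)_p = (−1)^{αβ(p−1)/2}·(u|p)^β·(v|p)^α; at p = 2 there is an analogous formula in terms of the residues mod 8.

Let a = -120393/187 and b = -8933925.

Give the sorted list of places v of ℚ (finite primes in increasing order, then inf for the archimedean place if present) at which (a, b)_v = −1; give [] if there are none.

[3, 13, 17, inf]

(a, b) ≡ (-51051, -7293) mod (ℚ^×)²; places V = {2, 3, 5, 7, 11, 13, 17, ∞}.
(a,b)_17: α=-1, u≡14; β=1, v≡13 (mod 17); (14|17)=-1, (13|17)=+1; sign (−1)^0·-1^1·+1^-1 = -1.
(a,b)_3: α=3, u≡2; β=1, v≡2 (mod 3); (2|3)=-1, (2|3)=-1; sign (−1)^1·-1^1·-1^3 = -1.
(a,b)_5: α=0, u≡1; β=2, v≡3 (mod 5); (1|5)=+1, (3|5)=-1; sign (−1)^0·+1^2·-1^0 = +1.
(a,b)_7: α=3, u≡4; β=2, v≡4 (mod 7); (4|7)=+1, (4|7)=+1; sign (−1)^0·+1^2·+1^3 = +1.
(a,b)_∞: sgn(-51051)=−, sgn(-7293)=−, so -1.
(a,b)_11: α=-1, u≡4; β=1, v≡10 (mod 11); (4|11)=+1, (10|11)=-1; sign (−1)^1·+1^1·-1^-1 = +1.
(a,b)_2: α=0, β=0; u≡5, v≡3 (mod 8); ε(u)ε(v)=0·1, αω(v)=0·1, βω(u)=0·1; sum ≡ 0  ⇒  +1.
(a,b)_13: α=1, u≡12; β=1, v≡7 (mod 13); (12|13)=+1, (7|13)=-1; sign (−1)^0·+1^1·-1^1 = -1.
|Ram(-51051, -7293)| = 4, even; anisotropic at {3, 13, 17, ∞}.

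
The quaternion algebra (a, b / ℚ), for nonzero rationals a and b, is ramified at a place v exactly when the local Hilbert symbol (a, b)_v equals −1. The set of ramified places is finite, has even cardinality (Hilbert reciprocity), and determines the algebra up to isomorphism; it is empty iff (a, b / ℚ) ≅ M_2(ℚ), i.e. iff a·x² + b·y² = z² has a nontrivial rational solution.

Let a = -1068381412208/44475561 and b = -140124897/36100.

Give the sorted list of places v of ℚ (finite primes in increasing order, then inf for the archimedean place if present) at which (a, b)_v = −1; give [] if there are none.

Mod squares: a ≡ -5423, b ≡ -17. Check v ∈ {∞, 2, 3, 5, 11, 13, 17, 19, 29}.
v=19: a=19^-2·(≡17), b=19^-2·(≡13) mod 19; (17|19)=+1, (13|19)=-1; (−1)^{-2·-2·9}·(+1)^-2·(-1)^-2 = +1.
v=13: a=13^-2·(≡2), b=13^0·(≡3) mod 13; (2|13)=-1, (3|13)=+1; (−1)^{-2·0·6}·(-1)^0·(+1)^-2 = +1.
v=17: a=17^1·(≡1), b=17^1·(≡9) mod 17; (1|17)=+1, (9|17)=+1; (−1)^{1·1·8}·(+1)^1·(+1)^1 = +1.
v=29: a=29^3·(≡20), b=29^2·(≡14) mod 29; (20|29)=+1, (14|29)=-1; (−1)^{3·2·14}·(+1)^2·(-1)^3 = -1.
v=∞: -5423 < 0 and -17 < 0  ⇒  (a,b)_∞ = -1.
v=11: a=11^5·(≡8), b=11^2·(≡5) mod 11; (8|11)=-1, (5|11)=+1; (−1)^{5·2·5}·(-1)^2·(+1)^5 = +1.
v=2: v_2(a)=4, v_2(b)=-2; units ≡ 1, 7 (mod 8); ε·ε+αω+βω = 0·1+4·0+-2·0 ≡ 0  ⇒  (a,b)_2 = +1.
v=5: a=5^0·(≡2), b=5^-2·(≡2) mod 5; (2|5)=-1, (2|5)=-1; (−1)^{0·-2·2}·(-1)^-2·(-1)^0 = +1.
v=3: a=3^-6·(≡1), b=3^4·(≡1) mod 3; (1|3)=+1, (1|3)=+1; (−1)^{-6·4·1}·(+1)^4·(+1)^-6 = +1.
|Ram(-5423, -17)| = 2, even; anisotropic at {29, ∞}.

[29, inf]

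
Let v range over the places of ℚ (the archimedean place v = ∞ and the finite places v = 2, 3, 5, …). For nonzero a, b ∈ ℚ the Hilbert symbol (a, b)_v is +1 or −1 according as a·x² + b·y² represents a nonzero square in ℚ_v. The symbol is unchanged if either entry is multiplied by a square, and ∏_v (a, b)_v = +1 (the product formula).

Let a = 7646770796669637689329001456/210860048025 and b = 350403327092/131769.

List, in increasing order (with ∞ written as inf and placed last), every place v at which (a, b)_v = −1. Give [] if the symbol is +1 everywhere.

[]

(a, b) ≡ (1271, 6293) mod (ℚ^×)²; places V = {2, 3, 5, 7, 11, 13, 23, 29, 31, 41, ∞}.
(a,b)_41: α=5, u≡20; β=2, v≡16 (mod 41); (20|41)=+1, (16|41)=+1; sign (−1)^0·+1^2·+1^5 = +1.
(a,b)_31: α=3, u≡20; β=1, v≡17 (mod 31); (20|31)=+1, (17|31)=-1; sign (−1)^1·+1^1·-1^3 = +1.
(a,b)_7: α=8, u≡4; β=3, v≡5 (mod 7); (4|7)=+1, (5|7)=-1; sign (−1)^0·+1^3·-1^8 = +1.
(a,b)_11: α=-6, u≡7; β=-4, v≡3 (mod 11); (7|11)=-1, (3|11)=+1; sign (−1)^0·-1^-4·+1^-6 = +1.
(a,b)_∞: sgn(1271)=+, sgn(6293)=+, so +1.
(a,b)_2: α=4, β=2; u≡7, v≡5 (mod 8); ε(u)ε(v)=1·0, αω(v)=4·1, βω(u)=2·0; sum ≡ 0  ⇒  +1.
(a,b)_23: α=-2, u≡1; β=0, v≡10 (mod 23); (1|23)=+1, (10|23)=-1; sign (−1)^0·+1^0·-1^-2 = +1.
(a,b)_13: α=4, u≡9; β=2, v≡4 (mod 13); (9|13)=+1, (4|13)=+1; sign (−1)^0·+1^2·+1^4 = +1.
(a,b)_29: α=2, u≡5; β=1, v≡12 (mod 29); (5|29)=+1, (12|29)=-1; sign (−1)^0·+1^1·-1^2 = +1.
(a,b)_3: α=-2, u≡2; β=-2, v≡2 (mod 3); (2|3)=-1, (2|3)=-1; sign (−1)^0·-1^-2·-1^-2 = +1.
(a,b)_5: α=-2, u≡1; β=0, v≡3 (mod 5); (1|5)=+1, (3|5)=-1; sign (−1)^0·+1^0·-1^-2 = +1.
Every local symbol is +1, so the conic 1271·x² + 6293·y² = z² has ℚ_v-points for all v and hence a ℚ-point; (a, b / ℚ) ≅ M_2(ℚ).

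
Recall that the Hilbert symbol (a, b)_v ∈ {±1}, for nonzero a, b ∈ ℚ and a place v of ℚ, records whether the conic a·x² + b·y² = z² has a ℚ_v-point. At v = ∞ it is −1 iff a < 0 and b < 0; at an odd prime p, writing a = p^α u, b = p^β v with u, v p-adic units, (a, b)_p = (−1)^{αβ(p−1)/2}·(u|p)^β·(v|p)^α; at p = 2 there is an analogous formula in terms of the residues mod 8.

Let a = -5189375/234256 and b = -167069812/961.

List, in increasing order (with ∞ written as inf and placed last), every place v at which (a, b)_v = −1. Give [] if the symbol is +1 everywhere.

(a, b) ≡ (-23, -852397) mod (ℚ^×)²; places V = {2, 5, 7, 11, 13, 17, 19, 23, 29, 31, ∞}.
(a,b)_5: α=4, u≡2; β=0, v≡3 (mod 5); (2|5)=-1, (3|5)=-1; sign (−1)^0·-1^0·-1^4 = +1.
(a,b)_17: α=0, u≡10; β=1, v≡9 (mod 17); (10|17)=-1, (9|17)=+1; sign (−1)^0·-1^1·+1^0 = -1.
(a,b)_∞: sgn(-23)=−, sgn(-852397)=−, so -1.
(a,b)_29: α=0, u≡24; β=1, v≡28 (mod 29); (24|29)=+1, (28|29)=+1; sign (−1)^0·+1^1·+1^0 = +1.
(a,b)_19: α=2, u≡13; β=1, v≡3 (mod 19); (13|19)=-1, (3|19)=-1; sign (−1)^0·-1^1·-1^2 = -1.
(a,b)_11: α=-4, u≡8; β=0, v≡9 (mod 11); (8|11)=-1, (9|11)=+1; sign (−1)^0·-1^0·+1^-4 = +1.
(a,b)_23: α=1, u≡5; β=0, v≡4 (mod 23); (5|23)=-1, (4|23)=+1; sign (−1)^0·-1^0·+1^1 = +1.
(a,b)_13: α=0, u≡12; β=1, v≡10 (mod 13); (12|13)=+1, (10|13)=+1; sign (−1)^0·+1^1·+1^0 = +1.
(a,b)_31: α=0, u≡9; β=-2, v≡7 (mod 31); (9|31)=+1, (7|31)=+1; sign (−1)^0·+1^-2·+1^0 = +1.
(a,b)_7: α=0, u≡5; β=3, v≡2 (mod 7); (5|7)=-1, (2|7)=+1; sign (−1)^0·-1^3·+1^0 = -1.
(a,b)_2: α=-4, β=2; u≡1, v≡3 (mod 8); ε(u)ε(v)=0·1, αω(v)=-4·1, βω(u)=2·0; sum ≡ 0  ⇒  +1.
(-23, -852397 / ℚ) ramifies at {7, 17, 19, ∞}: a division algebra.

[7, 17, 19, inf]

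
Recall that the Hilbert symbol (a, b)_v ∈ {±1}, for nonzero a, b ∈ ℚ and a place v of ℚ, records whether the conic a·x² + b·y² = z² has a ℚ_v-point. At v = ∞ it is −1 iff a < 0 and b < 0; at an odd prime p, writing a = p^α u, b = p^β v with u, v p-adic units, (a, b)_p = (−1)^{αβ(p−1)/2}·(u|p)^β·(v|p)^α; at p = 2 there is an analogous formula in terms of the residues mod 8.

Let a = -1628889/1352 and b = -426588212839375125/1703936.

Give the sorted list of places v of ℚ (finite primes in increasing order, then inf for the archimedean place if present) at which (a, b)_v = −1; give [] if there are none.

Mod squares: a ≡ -1938, b ≡ -27170. Check v ∈ {∞, 2, 3, 5, 7, 11, 13, 17, 19, 41}.
v=13: a=13^-2·(≡3), b=13^-1·(≡12) mod 13; (3|13)=+1, (12|13)=+1; (−1)^{-2·-1·6}·(+1)^-1·(+1)^-2 = +1.
v=7: a=7^0·(≡4), b=7^8·(≡4) mod 7; (4|7)=+1, (4|7)=+1; (−1)^{0·8·3}·(+1)^8·(+1)^0 = +1.
v=11: a=11^0·(≡9), b=11^3·(≡3) mod 11; (9|11)=+1, (3|11)=+1; (−1)^{0·3·5}·(+1)^3·(+1)^0 = +1.
v=17: a=17^1·(≡7), b=17^2·(≡13) mod 17; (7|17)=-1, (13|17)=+1; (−1)^{1·2·8}·(-1)^2·(+1)^1 = +1.
v=3: a=3^1·(≡2), b=3^4·(≡1) mod 3; (2|3)=-1, (1|3)=+1; (−1)^{1·4·1}·(-1)^4·(+1)^1 = +1.
v=2: v_2(a)=-3, v_2(b)=-17; units ≡ 7, 7 (mod 8); ε·ε+αω+βω = 1·1+-3·0+-17·0 ≡ 1  ⇒  (a,b)_2 = -1.
v=19: a=19^1·(≡18), b=19^1·(≡15) mod 19; (18|19)=-1, (15|19)=-1; (−1)^{1·1·9}·(-1)^1·(-1)^1 = -1.
v=41: a=41^2·(≡26), b=41^0·(≡22) mod 41; (26|41)=-1, (22|41)=-1; (−1)^{2·0·20}·(-1)^0·(-1)^2 = +1.
v=5: a=5^0·(≡3), b=5^3·(≡4) mod 5; (3|5)=-1, (4|5)=+1; (−1)^{0·3·2}·(-1)^3·(+1)^0 = -1.
v=∞: -1938 < 0 and -27170 < 0  ⇒  (a,b)_∞ = -1.
|Ram(-1938, -27170)| = 4, even; anisotropic at {2, 5, 19, ∞}.

[2, 5, 19, inf]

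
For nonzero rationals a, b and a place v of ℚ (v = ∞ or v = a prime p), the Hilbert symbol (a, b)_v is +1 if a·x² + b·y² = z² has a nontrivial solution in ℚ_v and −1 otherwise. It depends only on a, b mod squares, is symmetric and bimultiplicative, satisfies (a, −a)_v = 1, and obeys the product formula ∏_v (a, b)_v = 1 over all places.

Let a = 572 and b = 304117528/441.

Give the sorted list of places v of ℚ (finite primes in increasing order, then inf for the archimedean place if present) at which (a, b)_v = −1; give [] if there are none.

[2, 11]

(a, b) ≡ (143, 22) mod (ℚ^×)²; places V = {2, 3, 7, 11, 13, ∞}.
(a,b)_11: α=1, u≡8; β=3, v≡7 (mod 11); (8|11)=-1, (7|11)=-1; sign (−1)^1·-1^3·-1^1 = -1.
(a,b)_13: α=1, u≡5; β=4, v≡12 (mod 13); (5|13)=-1, (12|13)=+1; sign (−1)^0·-1^4·+1^1 = +1.
(a,b)_∞: sgn(143)=+, sgn(22)=+, so +1.
(a,b)_7: α=0, u≡5; β=-2, v≡4 (mod 7); (5|7)=-1, (4|7)=+1; sign (−1)^0·-1^-2·+1^0 = +1.
(a,b)_2: α=2, β=3; u≡7, v≡3 (mod 8); ε(u)ε(v)=1·1, αω(v)=2·1, βω(u)=3·0; sum ≡ 1  ⇒  -1.
(a,b)_3: α=0, u≡2; β=-2, v≡1 (mod 3); (2|3)=-1, (1|3)=+1; sign (−1)^0·-1^-2·+1^0 = +1.
(143, 22 / ℚ) ramifies at {2, 11}: a division algebra.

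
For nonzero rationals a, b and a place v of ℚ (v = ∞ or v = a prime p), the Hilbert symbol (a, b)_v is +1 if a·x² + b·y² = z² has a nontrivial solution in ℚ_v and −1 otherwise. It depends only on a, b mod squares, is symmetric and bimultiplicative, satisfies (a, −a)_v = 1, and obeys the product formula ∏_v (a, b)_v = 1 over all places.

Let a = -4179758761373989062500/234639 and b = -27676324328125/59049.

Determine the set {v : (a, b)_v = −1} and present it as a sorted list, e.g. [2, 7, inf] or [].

(a, b) ≡ (-527, -37) mod (ℚ^×)²; places V = {2, 3, 5, 7, 11, 17, 29, 31, 37, ∞}.
(a,b)_∞: sgn(-527)=−, sgn(-37)=−, so -1.
(a,b)_3: α=-2, u≡1; β=-10, v≡2 (mod 3); (1|3)=+1, (2|3)=-1; sign (−1)^0·+1^-10·-1^-2 = +1.
(a,b)_7: α=4, u≡6; β=0, v≡6 (mod 7); (6|7)=-1, (6|7)=-1; sign (−1)^0·-1^0·-1^4 = +1.
(a,b)_17: α=3, u≡5; β=2, v≡12 (mod 17); (5|17)=-1, (12|17)=-1; sign (−1)^0·-1^2·-1^3 = -1.
(a,b)_2: α=2, β=0; u≡1, v≡3 (mod 8); ε(u)ε(v)=0·1, αω(v)=2·1, βω(u)=0·0; sum ≡ 0  ⇒  +1.
(a,b)_31: α=-1, u≡9; β=0, v≡5 (mod 31); (9|31)=+1, (5|31)=+1; sign (−1)^0·+1^0·+1^-1 = +1.
(a,b)_11: α=2, u≡9; β=2, v≡8 (mod 11); (9|11)=+1, (8|11)=-1; sign (−1)^0·+1^2·-1^2 = +1.
(a,b)_37: α=4, u≡21; β=3, v≡27 (mod 37); (21|37)=+1, (27|37)=+1; sign (−1)^0·+1^3·+1^4 = +1.
(a,b)_29: α=-2, u≡13; β=0, v≡2 (mod 29); (13|29)=+1, (2|29)=-1; sign (−1)^0·+1^0·-1^-2 = +1.
(a,b)_5: α=8, u≡2; β=6, v≡2 (mod 5); (2|5)=-1, (2|5)=-1; sign (−1)^0·-1^6·-1^8 = +1.
|Ram(-527, -37)| = 2, even; anisotropic at {17, ∞}.

[17, inf]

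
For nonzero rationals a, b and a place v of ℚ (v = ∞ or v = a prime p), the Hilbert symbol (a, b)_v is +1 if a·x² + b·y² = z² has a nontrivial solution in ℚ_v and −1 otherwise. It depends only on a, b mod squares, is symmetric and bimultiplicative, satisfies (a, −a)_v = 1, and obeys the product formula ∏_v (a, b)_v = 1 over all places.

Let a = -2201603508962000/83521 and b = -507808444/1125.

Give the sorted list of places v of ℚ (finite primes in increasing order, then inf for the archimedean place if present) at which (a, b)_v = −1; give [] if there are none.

[13, inf]

(a, b) ≡ (-5, -43355) mod (ℚ^×)²; places V = {2, 3, 5, 11, 13, 17, 23, 29, ∞}.
(a,b)_∞: sgn(-5)=−, sgn(-43355)=−, so -1.
(a,b)_11: α=4, u≡2; β=4, v≡7 (mod 11); (2|11)=-1, (7|11)=-1; sign (−1)^0·-1^4·-1^4 = +1.
(a,b)_3: α=0, u≡1; β=-2, v≡1 (mod 3); (1|3)=+1, (1|3)=+1; sign (−1)^0·+1^-2·+1^0 = +1.
(a,b)_23: α=2, u≡8; β=1, v≡4 (mod 23); (8|23)=+1, (4|23)=+1; sign (−1)^0·+1^1·+1^2 = +1.
(a,b)_29: α=2, u≡24; β=1, v≡5 (mod 29); (24|29)=+1, (5|29)=+1; sign (−1)^0·+1^1·+1^2 = +1.
(a,b)_5: α=3, u≡4; β=-3, v≡4 (mod 5); (4|5)=+1, (4|5)=+1; sign (−1)^0·+1^-3·+1^3 = +1.
(a,b)_17: α=-4, u≡7; β=0, v≡6 (mod 17); (7|17)=-1, (6|17)=-1; sign (−1)^0·-1^0·-1^-4 = +1.
(a,b)_2: α=4, β=2; u≡3, v≡5 (mod 8); ε(u)ε(v)=1·0, αω(v)=4·1, βω(u)=2·1; sum ≡ 0  ⇒  +1.
(a,b)_13: α=2, u≡2; β=1, v≡8 (mod 13); (2|13)=-1, (8|13)=-1; sign (−1)^0·-1^1·-1^2 = -1.
(-5, -43355 / ℚ) ramifies at {13, ∞}: a division algebra.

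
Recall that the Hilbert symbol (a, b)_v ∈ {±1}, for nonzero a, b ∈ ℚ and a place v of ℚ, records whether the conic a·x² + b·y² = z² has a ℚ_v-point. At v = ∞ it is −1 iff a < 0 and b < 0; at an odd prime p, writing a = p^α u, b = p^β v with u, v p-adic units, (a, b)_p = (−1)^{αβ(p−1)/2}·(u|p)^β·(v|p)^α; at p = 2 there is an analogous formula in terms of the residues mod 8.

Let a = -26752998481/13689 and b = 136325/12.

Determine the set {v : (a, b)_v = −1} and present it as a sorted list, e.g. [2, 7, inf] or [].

[2, 3, 29, 31, 37, 41]

Mod squares: a ≡ -765049, b ≡ 16359. Check v ∈ {∞, 2, 3, 5, 7, 11, 13, 17, 19, 23, 29, 31, 37, 41}.
v=2: v_2(a)=0, v_2(b)=-2; units ≡ 7, 7 (mod 8); ε·ε+αω+βω = 1·1+0·0+-2·0 ≡ 1  ⇒  (a,b)_2 = -1.
v=19: a=19^0·(≡5), b=19^1·(≡1) mod 19; (5|19)=+1, (1|19)=+1; (−1)^{0·1·9}·(+1)^1·(+1)^0 = +1.
v=11: a=11^2·(≡5), b=11^0·(≡2) mod 11; (5|11)=+1, (2|11)=-1; (−1)^{2·0·5}·(+1)^0·(-1)^2 = +1.
v=7: a=7^0·(≡2), b=7^1·(≡3) mod 7; (2|7)=+1, (3|7)=-1; (−1)^{0·1·3}·(+1)^1·(-1)^0 = +1.
v=29: a=29^1·(≡13), b=29^0·(≡19) mod 29; (13|29)=+1, (19|29)=-1; (−1)^{1·0·14}·(+1)^0·(-1)^1 = -1.
v=23: a=23^1·(≡6), b=23^0·(≡8) mod 23; (6|23)=+1, (8|23)=+1; (−1)^{1·0·11}·(+1)^0·(+1)^1 = +1.
v=∞: -765049 < 0 and 16359 > 0  ⇒  (a,b)_∞ = +1.
v=31: a=31^1·(≡5), b=31^0·(≡17) mod 31; (5|31)=+1, (17|31)=-1; (−1)^{1·0·15}·(+1)^0·(-1)^1 = -1.
v=41: a=41^0·(≡17), b=41^1·(≡14) mod 41; (17|41)=-1, (14|41)=-1; (−1)^{0·1·20}·(-1)^1·(-1)^0 = -1.
v=3: a=3^-4·(≡2), b=3^-1·(≡2) mod 3; (2|3)=-1, (2|3)=-1; (−1)^{-4·-1·1}·(-1)^-1·(-1)^-4 = -1.
v=5: a=5^0·(≡1), b=5^2·(≡4) mod 5; (1|5)=+1, (4|5)=+1; (−1)^{0·2·2}·(+1)^2·(+1)^0 = +1.
v=37: a=37^1·(≡13), b=37^0·(≡23) mod 37; (13|37)=-1, (23|37)=-1; (−1)^{1·0·18}·(-1)^0·(-1)^1 = -1.
v=13: a=13^-2·(≡4), b=13^0·(≡6) mod 13; (4|13)=+1, (6|13)=-1; (−1)^{-2·0·6}·(+1)^0·(-1)^-2 = +1.
v=17: a=17^2·(≡1), b=17^0·(≡3) mod 17; (1|17)=+1, (3|17)=-1; (−1)^{2·0·8}·(+1)^0·(-1)^2 = +1.
|Ram(-765049, 16359)| = 6, even; anisotropic at {2, 3, 29, 31, 37, 41}.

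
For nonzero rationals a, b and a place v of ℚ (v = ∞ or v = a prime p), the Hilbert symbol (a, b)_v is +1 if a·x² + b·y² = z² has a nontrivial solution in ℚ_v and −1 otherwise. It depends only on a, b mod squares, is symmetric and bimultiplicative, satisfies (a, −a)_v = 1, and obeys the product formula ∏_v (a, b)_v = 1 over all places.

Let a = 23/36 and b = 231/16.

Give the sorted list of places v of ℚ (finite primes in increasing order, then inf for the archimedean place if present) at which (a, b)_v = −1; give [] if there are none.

[2, 3]

(a, b) ≡ (23, 231) mod (ℚ^×)²; places V = {2, 3, 7, 11, 23, ∞}.
(a,b)_11: α=0, u≡4; β=1, v≡2 (mod 11); (4|11)=+1, (2|11)=-1; sign (−1)^0·+1^1·-1^0 = +1.
(a,b)_7: α=0, u≡2; β=1, v≡6 (mod 7); (2|7)=+1, (6|7)=-1; sign (−1)^0·+1^1·-1^0 = +1.
(a,b)_∞: sgn(23)=+, sgn(231)=+, so +1.
(a,b)_3: α=-2, u≡2; β=1, v≡2 (mod 3); (2|3)=-1, (2|3)=-1; sign (−1)^0·-1^1·-1^-2 = -1.
(a,b)_23: α=1, u≡16; β=0, v≡13 (mod 23); (16|23)=+1, (13|23)=+1; sign (−1)^0·+1^0·+1^1 = +1.
(a,b)_2: α=-2, β=-4; u≡7, v≡7 (mod 8); ε(u)ε(v)=1·1, αω(v)=-2·0, βω(u)=-4·0; sum ≡ 1  ⇒  -1.
|Ram(23, 231)| = 2, even; anisotropic at {2, 3}.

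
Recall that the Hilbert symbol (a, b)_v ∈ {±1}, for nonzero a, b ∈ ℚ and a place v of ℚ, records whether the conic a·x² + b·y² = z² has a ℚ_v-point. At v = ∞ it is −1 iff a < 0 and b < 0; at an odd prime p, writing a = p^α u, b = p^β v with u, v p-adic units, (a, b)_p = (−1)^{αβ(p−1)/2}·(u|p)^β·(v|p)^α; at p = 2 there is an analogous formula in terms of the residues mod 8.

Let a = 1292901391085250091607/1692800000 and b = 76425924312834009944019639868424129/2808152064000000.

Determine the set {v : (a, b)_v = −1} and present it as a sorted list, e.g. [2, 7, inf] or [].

(a, b) ≡ (2635, 3689) mod (ℚ^×)²; places V = {2, 3, 5, 7, 11, 17, 23, 29, 31, ∞}.
(a,b)_5: α=-5, u≡2; β=-6, v≡4 (mod 5); (2|5)=-1, (4|5)=+1; sign (−1)^0·-1^-6·+1^-5 = +1.
(a,b)_2: α=-10, β=-22; u≡3, v≡1 (mod 8); ε(u)ε(v)=1·0, αω(v)=-10·0, βω(u)=-22·1; sum ≡ 0  ⇒  +1.
(a,b)_11: α=8, u≡8; β=14, v≡4 (mod 11); (8|11)=-1, (4|11)=+1; sign (−1)^0·-1^14·+1^8 = +1.
(a,b)_23: α=-2, u≡8; β=-2, v≡13 (mod 23); (8|23)=+1, (13|23)=+1; sign (−1)^0·+1^-2·+1^-2 = +1.
(a,b)_31: α=3, u≡26; β=5, v≡30 (mod 31); (26|31)=-1, (30|31)=-1; sign (−1)^1·-1^5·-1^3 = -1.
(a,b)_29: α=2, u≡13; β=4, v≡6 (mod 29); (13|29)=+1, (6|29)=+1; sign (−1)^0·+1^4·+1^2 = +1.
(a,b)_3: α=0, u≡1; β=-4, v≡2 (mod 3); (1|3)=+1, (2|3)=-1; sign (−1)^0·+1^-4·-1^0 = +1.
(a,b)_7: α=2, u≡3; β=1, v≡2 (mod 7); (3|7)=-1, (2|7)=+1; sign (−1)^0·-1^1·+1^2 = -1.
(a,b)_∞: sgn(2635)=+, sgn(3689)=+, so +1.
(a,b)_17: α=3, u≡1; β=5, v≡8 (mod 17); (1|17)=+1, (8|17)=+1; sign (−1)^0·+1^5·+1^3 = +1.
(2635, 3689 / ℚ) ramifies at {7, 31}: a division algebra.

[7, 31]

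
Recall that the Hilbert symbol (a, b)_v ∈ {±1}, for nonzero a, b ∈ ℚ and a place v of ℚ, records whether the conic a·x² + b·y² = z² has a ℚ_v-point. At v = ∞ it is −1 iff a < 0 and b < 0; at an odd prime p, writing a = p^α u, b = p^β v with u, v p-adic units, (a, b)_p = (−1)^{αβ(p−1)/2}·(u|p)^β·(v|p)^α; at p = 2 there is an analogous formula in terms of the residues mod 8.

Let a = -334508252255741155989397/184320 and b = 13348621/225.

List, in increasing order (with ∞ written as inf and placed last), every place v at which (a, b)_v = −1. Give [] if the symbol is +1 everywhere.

Mod squares: a ≡ -665, b ≡ 46189. Check v ∈ {∞, 2, 3, 5, 7, 11, 13, 17, 19}.
v=3: a=3^-2·(≡1), b=3^-2·(≡1) mod 3; (1|3)=+1, (1|3)=+1; (−1)^{-2·-2·1}·(+1)^-2·(+1)^-2 = +1.
v=13: a=13^4·(≡2), b=13^1·(≡3) mod 13; (2|13)=-1, (3|13)=+1; (−1)^{4·1·6}·(-1)^1·(+1)^4 = -1.
v=7: a=7^1·(≡5), b=7^0·(≡6) mod 7; (5|7)=-1, (6|7)=-1; (−1)^{1·0·3}·(-1)^0·(-1)^1 = -1.
v=11: a=11^2·(≡8), b=11^1·(≡7) mod 11; (8|11)=-1, (7|11)=-1; (−1)^{2·1·5}·(-1)^1·(-1)^2 = -1.
v=∞: -665 < 0 and 46189 > 0  ⇒  (a,b)_∞ = +1.
v=17: a=17^10·(≡4), b=17^3·(≡12) mod 17; (4|17)=+1, (12|17)=-1; (−1)^{10·3·8}·(+1)^3·(-1)^10 = +1.
v=5: a=5^-1·(≡2), b=5^-2·(≡4) mod 5; (2|5)=-1, (4|5)=+1; (−1)^{-1·-2·2}·(-1)^-2·(+1)^-1 = +1.
v=2: v_2(a)=-12, v_2(b)=0; units ≡ 7, 5 (mod 8); ε·ε+αω+βω = 1·0+-12·1+0·0 ≡ 0  ⇒  (a,b)_2 = +1.
v=19: a=19^3·(≡12), b=19^1·(≡14) mod 19; (12|19)=-1, (14|19)=-1; (−1)^{3·1·9}·(-1)^1·(-1)^3 = -1.
Ram(-665, 46189) = {7, 11, 13, 19}; no ℚ_7-point on the conic.

[7, 11, 13, 19]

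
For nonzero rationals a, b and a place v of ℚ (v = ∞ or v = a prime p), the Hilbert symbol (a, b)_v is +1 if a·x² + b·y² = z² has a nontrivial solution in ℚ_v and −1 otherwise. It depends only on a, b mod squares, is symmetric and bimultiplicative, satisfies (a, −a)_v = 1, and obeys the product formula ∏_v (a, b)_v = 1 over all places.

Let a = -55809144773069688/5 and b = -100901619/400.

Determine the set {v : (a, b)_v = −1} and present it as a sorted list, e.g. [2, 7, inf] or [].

Mod squares: a ≡ -62790, b ≡ -91. Check v ∈ {∞, 2, 3, 5, 7, 11, 13, 23}.
v=3: a=3^9·(≡1), b=3^8·(≡2) mod 3; (1|3)=+1, (2|3)=-1; (−1)^{9·8·1}·(+1)^8·(-1)^9 = -1.
v=11: a=11^2·(≡4), b=11^0·(≡7) mod 11; (4|11)=+1, (7|11)=-1; (−1)^{2·0·5}·(+1)^0·(-1)^2 = +1.
v=13: a=13^5·(≡5), b=13^3·(≡8) mod 13; (5|13)=-1, (8|13)=-1; (−1)^{5·3·6}·(-1)^3·(-1)^5 = +1.
v=2: v_2(a)=3, v_2(b)=-4; units ≡ 5, 5 (mod 8); ε·ε+αω+βω = 0·0+3·1+-4·1 ≡ 1  ⇒  (a,b)_2 = -1.
v=23: a=23^1·(≡7), b=23^0·(≡13) mod 23; (7|23)=-1, (13|23)=+1; (−1)^{1·0·11}·(-1)^0·(+1)^1 = +1.
v=7: a=7^3·(≡2), b=7^1·(≡2) mod 7; (2|7)=+1, (2|7)=+1; (−1)^{3·1·3}·(+1)^1·(+1)^3 = -1.
v=5: a=5^-1·(≡2), b=5^-2·(≡1) mod 5; (2|5)=-1, (1|5)=+1; (−1)^{-1·-2·2}·(-1)^-2·(+1)^-1 = +1.
v=∞: -62790 < 0 and -91 < 0  ⇒  (a,b)_∞ = -1.
|Ram(-62790, -91)| = 4, even; anisotropic at {2, 3, 7, ∞}.

[2, 3, 7, inf]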